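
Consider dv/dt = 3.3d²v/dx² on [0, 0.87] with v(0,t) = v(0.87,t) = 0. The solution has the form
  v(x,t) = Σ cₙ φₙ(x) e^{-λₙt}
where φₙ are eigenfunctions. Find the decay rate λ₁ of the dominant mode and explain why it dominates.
Eigenvalues: λₙ = 3.3n²π²/0.87².
First three modes:
  n=1: λ₁ = 3.3π²/0.87² ≈ 43.03
  n=2: λ₂ = 13.2π²/0.87² ≈ 172.122 (4× faster decay)
  n=3: λ₃ = 29.7π²/0.87² ≈ 387.273 (9× faster decay)
As t → ∞, higher modes decay exponentially faster. The n=1 mode dominates: v ~ c₁ sin(πx/0.87) e^{-λ₁t}.
Decay rate: λ₁ = 3.3π²/0.87² ≈ 43.03.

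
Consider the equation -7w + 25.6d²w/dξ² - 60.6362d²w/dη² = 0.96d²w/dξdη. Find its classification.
Rewriting in standard form: 25.6d²w/dξ² - 0.96d²w/dξdη - 60.6362d²w/dη² - 7w = 0. Hyperbolic. (A = 25.6, B = -0.96, C = -60.6362 gives B² - 4AC = 6210.06848.)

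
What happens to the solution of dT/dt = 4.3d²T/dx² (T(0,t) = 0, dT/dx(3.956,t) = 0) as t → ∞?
T → 0. Heat escapes through the Dirichlet boundary.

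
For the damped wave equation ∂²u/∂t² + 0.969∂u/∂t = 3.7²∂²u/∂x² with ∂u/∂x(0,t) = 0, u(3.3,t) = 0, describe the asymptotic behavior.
u → 0. Damping (γ=0.969) dissipates energy; oscillations decay exponentially.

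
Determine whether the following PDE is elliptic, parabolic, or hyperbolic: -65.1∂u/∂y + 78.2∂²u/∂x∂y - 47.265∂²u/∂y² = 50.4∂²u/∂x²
Rewriting in standard form: -50.4∂²u/∂x² + 78.2∂²u/∂x∂y - 47.265∂²u/∂y² - 65.1∂u/∂y = 0. Coefficients: A = -50.4, B = 78.2, C = -47.265. B² - 4AC = -3413.384, which is negative, so the equation is elliptic.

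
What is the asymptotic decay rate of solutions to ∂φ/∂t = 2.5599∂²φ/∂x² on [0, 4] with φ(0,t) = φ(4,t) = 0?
Eigenvalues: λₙ = 2.5599n²π²/4².
First three modes:
  n=1: λ₁ = 2.5599π²/4² ≈ 1.579
  n=2: λ₂ = 10.2396π²/4² ≈ 6.316 (4× faster decay)
  n=3: λ₃ = 23.0391π²/4² ≈ 14.212 (9× faster decay)
As t → ∞, higher modes decay exponentially faster. The n=1 mode dominates: φ ~ c₁ sin(πx/4) e^{-λ₁t}.
Decay rate: λ₁ = 2.5599π²/4² ≈ 1.579.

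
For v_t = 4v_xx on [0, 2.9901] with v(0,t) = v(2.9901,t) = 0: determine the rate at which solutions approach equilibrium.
Eigenvalues: λₙ = 4n²π²/2.9901².
First three modes:
  n=1: λ₁ = 4π²/2.9901² ≈ 4.416
  n=2: λ₂ = 16π²/2.9901² ≈ 17.662 (4× faster decay)
  n=3: λ₃ = 36π²/2.9901² ≈ 39.74 (9× faster decay)
As t → ∞, higher modes decay exponentially faster. The n=1 mode dominates: v ~ c₁ sin(πx/2.9901) e^{-λ₁t}.
Decay rate: λ₁ = 4π²/2.9901² ≈ 4.416.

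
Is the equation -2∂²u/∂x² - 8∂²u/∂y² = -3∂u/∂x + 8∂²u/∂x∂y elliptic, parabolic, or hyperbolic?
Rewriting in standard form: -2∂²u/∂x² - 8∂²u/∂x∂y - 8∂²u/∂y² + 3∂u/∂x = 0. Computing B² - 4AC with A = -2, B = -8, C = -8: discriminant = 0 (zero). Answer: parabolic.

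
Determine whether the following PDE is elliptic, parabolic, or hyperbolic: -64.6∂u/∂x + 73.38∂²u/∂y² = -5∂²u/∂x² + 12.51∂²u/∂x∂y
Rewriting in standard form: 5∂²u/∂x² - 12.51∂²u/∂x∂y + 73.38∂²u/∂y² - 64.6∂u/∂x = 0. Coefficients: A = 5, B = -12.51, C = 73.38. B² - 4AC = -1311.0999, which is negative, so the equation is elliptic.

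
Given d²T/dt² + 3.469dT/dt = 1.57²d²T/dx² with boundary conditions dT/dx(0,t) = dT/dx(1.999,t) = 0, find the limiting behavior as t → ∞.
T → constant (steady state). Damping (γ=3.469) dissipates the nonconstant modes; with Neumann BCs the spatial average obeys M''+γM'=0 and tends to a finite limit.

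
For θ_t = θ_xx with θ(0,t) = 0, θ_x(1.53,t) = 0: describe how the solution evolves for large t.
θ → 0. Heat escapes through the Dirichlet boundary.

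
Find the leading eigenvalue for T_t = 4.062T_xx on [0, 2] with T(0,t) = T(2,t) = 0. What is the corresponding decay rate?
Eigenvalues: λₙ = 4.062n²π²/2².
First three modes:
  n=1: λ₁ = 4.062π²/2² ≈ 10.023
  n=2: λ₂ = 16.248π²/2² ≈ 40.09 (4× faster decay)
  n=3: λ₃ = 36.558π²/2² ≈ 90.203 (9× faster decay)
As t → ∞, higher modes decay exponentially faster. The n=1 mode dominates: T ~ c₁ sin(πx/2) e^{-λ₁t}.
Decay rate: λ₁ = 4.062π²/2² ≈ 10.023.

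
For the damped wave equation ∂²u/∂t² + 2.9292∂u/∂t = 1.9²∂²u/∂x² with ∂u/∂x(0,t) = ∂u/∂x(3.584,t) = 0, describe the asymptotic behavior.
u → constant (steady state). Damping (γ=2.9292) dissipates the nonconstant modes; with Neumann BCs the spatial average obeys M''+γM'=0 and tends to a finite limit.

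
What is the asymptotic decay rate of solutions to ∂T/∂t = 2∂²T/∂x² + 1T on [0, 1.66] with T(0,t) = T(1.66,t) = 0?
Eigenvalues: λₙ = 2n²π²/1.66² - 1.
First three modes:
  n=1: λ₁ = 2π²/1.66² - 1 ≈ 6.163
  n=2: λ₂ = 8π²/1.66² - 1 ≈ 27.653
  n=3: λ₃ = 18π²/1.66² - 1 ≈ 63.47
Since 2π²/1.66² ≈ 7.163 > 1, all λₙ > 0.
The n=1 mode decays slowest → dominates as t → ∞.
Asymptotic: T ~ c₁ sin(πx/1.66) e^{-λ₁t} with decay rate λ₁ ≈ 6.163.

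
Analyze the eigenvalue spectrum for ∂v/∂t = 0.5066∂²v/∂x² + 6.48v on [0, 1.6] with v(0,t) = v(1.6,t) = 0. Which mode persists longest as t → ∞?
Eigenvalues: λₙ = 0.5066n²π²/1.6² - 6.48.
First three modes:
  n=1: λ₁ = 0.5066π²/1.6² - 6.48 ≈ -4.527
  n=2: λ₂ = 2.0264π²/1.6² - 6.48 ≈ 1.332
  n=3: λ₃ = 4.5594π²/1.6² - 6.48 ≈ 11.098
Since 0.5066π²/1.6² ≈ 1.953 < 6.48, λ₁ < 0.
The n=1 mode grows fastest (−λₙ is largest for n=1) → dominates.
Asymptotic: v ~ c₁ sin(πx/1.6) e^{4.527t} (exponential growth at rate −λ₁ ≈ 4.527).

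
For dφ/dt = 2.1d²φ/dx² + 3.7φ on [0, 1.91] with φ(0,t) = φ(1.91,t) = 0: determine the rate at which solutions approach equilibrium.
Eigenvalues: λₙ = 2.1n²π²/1.91² - 3.7.
First three modes:
  n=1: λ₁ = 2.1π²/1.91² - 3.7 ≈ 1.981
  n=2: λ₂ = 8.4π²/1.91² - 3.7 ≈ 19.025
  n=3: λ₃ = 18.9π²/1.91² - 3.7 ≈ 47.432
Since 2.1π²/1.91² ≈ 5.681 > 3.7, all λₙ > 0.
The n=1 mode decays slowest → dominates as t → ∞.
Asymptotic: φ ~ c₁ sin(πx/1.91) e^{-λ₁t} with decay rate λ₁ ≈ 1.981.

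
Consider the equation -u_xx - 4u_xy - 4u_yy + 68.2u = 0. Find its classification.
Parabolic. (A = -1, B = -4, C = -4 gives B² - 4AC = 0.)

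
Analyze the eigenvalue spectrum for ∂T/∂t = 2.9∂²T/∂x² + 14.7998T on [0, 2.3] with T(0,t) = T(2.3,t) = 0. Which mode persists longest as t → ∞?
Eigenvalues: λₙ = 2.9n²π²/2.3² - 14.7998.
First three modes:
  n=1: λ₁ = 2.9π²/2.3² - 14.7998 ≈ -9.389
  n=2: λ₂ = 11.6π²/2.3² - 14.7998 ≈ 6.842
  n=3: λ₃ = 26.1π²/2.3² - 14.7998 ≈ 33.895
Since 2.9π²/2.3² ≈ 5.411 < 14.7998, λ₁ < 0.
The n=1 mode grows fastest (−λₙ is largest for n=1) → dominates.
Asymptotic: T ~ c₁ sin(πx/2.3) e^{9.389t} (exponential growth at rate −λ₁ ≈ 9.389).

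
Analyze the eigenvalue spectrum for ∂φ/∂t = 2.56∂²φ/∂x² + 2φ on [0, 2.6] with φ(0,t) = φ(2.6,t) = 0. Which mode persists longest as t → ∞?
Eigenvalues: λₙ = 2.56n²π²/2.6² - 2.
First three modes:
  n=1: λ₁ = 2.56π²/2.6² - 2 ≈ 1.738
  n=2: λ₂ = 10.24π²/2.6² - 2 ≈ 12.95
  n=3: λ₃ = 23.04π²/2.6² - 2 ≈ 31.638
Since 2.56π²/2.6² ≈ 3.738 > 2, all λₙ > 0.
The n=1 mode decays slowest → dominates as t → ∞.
Asymptotic: φ ~ c₁ sin(πx/2.6) e^{-λ₁t} with decay rate λ₁ ≈ 1.738.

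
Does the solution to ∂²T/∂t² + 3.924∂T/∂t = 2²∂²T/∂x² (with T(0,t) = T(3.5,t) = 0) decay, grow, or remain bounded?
T → 0. Damping (γ=3.924) dissipates energy; oscillations decay exponentially.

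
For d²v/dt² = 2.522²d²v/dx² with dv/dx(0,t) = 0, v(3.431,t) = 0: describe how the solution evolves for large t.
v oscillates (no decay). Energy is conserved; the solution oscillates indefinitely as standing waves.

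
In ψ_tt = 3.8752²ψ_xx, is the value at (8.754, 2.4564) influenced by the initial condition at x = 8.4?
Yes. The domain of dependence is [-0.76504128, 18.27304128], and 8.4 ∈ [-0.76504128, 18.27304128].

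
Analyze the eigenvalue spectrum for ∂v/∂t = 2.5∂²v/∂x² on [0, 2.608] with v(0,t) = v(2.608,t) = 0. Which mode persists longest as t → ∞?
Eigenvalues: λₙ = 2.5n²π²/2.608².
First three modes:
  n=1: λ₁ = 2.5π²/2.608² ≈ 3.628
  n=2: λ₂ = 10π²/2.608² ≈ 14.511 (4× faster decay)
  n=3: λ₃ = 22.5π²/2.608² ≈ 32.649 (9× faster decay)
As t → ∞, higher modes decay exponentially faster. The n=1 mode dominates: v ~ c₁ sin(πx/2.608) e^{-λ₁t}.
Decay rate: λ₁ = 2.5π²/2.608² ≈ 3.628.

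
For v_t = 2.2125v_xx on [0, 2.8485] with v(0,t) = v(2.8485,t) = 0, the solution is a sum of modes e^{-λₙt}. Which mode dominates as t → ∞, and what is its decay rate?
Eigenvalues: λₙ = 2.2125n²π²/2.8485².
First three modes:
  n=1: λ₁ = 2.2125π²/2.8485² ≈ 2.691
  n=2: λ₂ = 8.85π²/2.8485² ≈ 10.765 (4× faster decay)
  n=3: λ₃ = 19.9125π²/2.8485² ≈ 24.221 (9× faster decay)
As t → ∞, higher modes decay exponentially faster. The n=1 mode dominates: v ~ c₁ sin(πx/2.8485) e^{-λ₁t}.
Decay rate: λ₁ = 2.2125π²/2.8485² ≈ 2.691.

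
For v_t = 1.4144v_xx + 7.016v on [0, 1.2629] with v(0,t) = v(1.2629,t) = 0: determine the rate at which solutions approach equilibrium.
Eigenvalues: λₙ = 1.4144n²π²/1.2629² - 7.016.
First three modes:
  n=1: λ₁ = 1.4144π²/1.2629² - 7.016 ≈ 1.737
  n=2: λ₂ = 5.6576π²/1.2629² - 7.016 ≈ 27.994
  n=3: λ₃ = 12.7296π²/1.2629² - 7.016 ≈ 71.757
Since 1.4144π²/1.2629² ≈ 8.753 > 7.016, all λₙ > 0.
The n=1 mode decays slowest → dominates as t → ∞.
Asymptotic: v ~ c₁ sin(πx/1.2629) e^{-λ₁t} with decay rate λ₁ ≈ 1.737.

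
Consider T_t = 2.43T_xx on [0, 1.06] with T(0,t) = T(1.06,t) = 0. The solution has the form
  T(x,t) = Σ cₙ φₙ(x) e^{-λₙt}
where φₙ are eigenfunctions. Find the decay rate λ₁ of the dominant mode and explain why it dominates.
Eigenvalues: λₙ = 2.43n²π²/1.06².
First three modes:
  n=1: λ₁ = 2.43π²/1.06² ≈ 21.345
  n=2: λ₂ = 9.72π²/1.06² ≈ 85.38 (4× faster decay)
  n=3: λ₃ = 21.87π²/1.06² ≈ 192.104 (9× faster decay)
As t → ∞, higher modes decay exponentially faster. The n=1 mode dominates: T ~ c₁ sin(πx/1.06) e^{-λ₁t}.
Decay rate: λ₁ = 2.43π²/1.06² ≈ 21.345.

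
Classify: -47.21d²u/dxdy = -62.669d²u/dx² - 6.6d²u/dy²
Rewriting in standard form: 62.669d²u/dx² - 47.21d²u/dxdy + 6.6d²u/dy² = 0. Hyperbolic (discriminant = 574.3225).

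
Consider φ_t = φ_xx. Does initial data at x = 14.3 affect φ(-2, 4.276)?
Yes, for any finite x. The heat equation has infinite propagation speed, so all initial data affects all points at any t > 0.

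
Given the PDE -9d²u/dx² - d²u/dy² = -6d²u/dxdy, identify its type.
Rewriting in standard form: -9d²u/dx² + 6d²u/dxdy - d²u/dy² = 0. The second-order coefficients are A = -9, B = 6, C = -1. Since B² - 4AC = 0 = 0, this is a parabolic PDE.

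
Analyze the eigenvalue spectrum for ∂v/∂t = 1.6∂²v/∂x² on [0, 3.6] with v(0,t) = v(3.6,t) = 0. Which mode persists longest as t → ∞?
Eigenvalues: λₙ = 1.6n²π²/3.6².
First three modes:
  n=1: λ₁ = 1.6π²/3.6² ≈ 1.218
  n=2: λ₂ = 6.4π²/3.6² ≈ 4.874 (4× faster decay)
  n=3: λ₃ = 14.4π²/3.6² ≈ 10.966 (9× faster decay)
As t → ∞, higher modes decay exponentially faster. The n=1 mode dominates: v ~ c₁ sin(πx/3.6) e^{-λ₁t}.
Decay rate: λ₁ = 1.6π²/3.6² ≈ 1.218.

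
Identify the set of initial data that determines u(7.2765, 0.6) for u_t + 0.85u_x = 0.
A single point: x = 6.7665. The characteristic through (7.2765, 0.6) is x - 0.85t = const, so x = 7.2765 - 0.85·0.6 = 6.7665.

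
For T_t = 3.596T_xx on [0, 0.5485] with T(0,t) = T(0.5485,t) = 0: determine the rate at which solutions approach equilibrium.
Eigenvalues: λₙ = 3.596n²π²/0.5485².
First three modes:
  n=1: λ₁ = 3.596π²/0.5485² ≈ 117.969
  n=2: λ₂ = 14.384π²/0.5485² ≈ 471.874 (4× faster decay)
  n=3: λ₃ = 32.364π²/0.5485² ≈ 1061.717 (9× faster decay)
As t → ∞, higher modes decay exponentially faster. The n=1 mode dominates: T ~ c₁ sin(πx/0.5485) e^{-λ₁t}.
Decay rate: λ₁ = 3.596π²/0.5485² ≈ 117.969.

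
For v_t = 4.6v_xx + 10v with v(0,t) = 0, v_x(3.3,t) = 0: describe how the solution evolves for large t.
v grows unboundedly. Reaction dominates diffusion (r=10 > κπ²/(4L²)≈1.04); solution grows exponentially.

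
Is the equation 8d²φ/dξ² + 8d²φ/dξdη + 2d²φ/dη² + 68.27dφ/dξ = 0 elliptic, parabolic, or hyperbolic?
Computing B² - 4AC with A = 8, B = 8, C = 2: discriminant = 0 (zero). Answer: parabolic.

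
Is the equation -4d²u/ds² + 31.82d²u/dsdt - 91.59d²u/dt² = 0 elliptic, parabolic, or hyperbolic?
Computing B² - 4AC with A = -4, B = 31.82, C = -91.59: discriminant = -452.9276 (negative). Answer: elliptic.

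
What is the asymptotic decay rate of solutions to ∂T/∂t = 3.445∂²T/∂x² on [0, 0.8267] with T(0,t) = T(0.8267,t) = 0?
Eigenvalues: λₙ = 3.445n²π²/0.8267².
First three modes:
  n=1: λ₁ = 3.445π²/0.8267² ≈ 49.75
  n=2: λ₂ = 13.78π²/0.8267² ≈ 199 (4× faster decay)
  n=3: λ₃ = 31.005π²/0.8267² ≈ 447.75 (9× faster decay)
As t → ∞, higher modes decay exponentially faster. The n=1 mode dominates: T ~ c₁ sin(πx/0.8267) e^{-λ₁t}.
Decay rate: λ₁ = 3.445π²/0.8267² ≈ 49.75.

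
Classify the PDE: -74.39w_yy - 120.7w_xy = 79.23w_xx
Rewriting in standard form: -79.23w_xx - 120.7w_xy - 74.39w_yy = 0. A = -79.23, B = -120.7, C = -74.39. Discriminant B² - 4AC = -9007.1888. Since -9007.1888 < 0, elliptic.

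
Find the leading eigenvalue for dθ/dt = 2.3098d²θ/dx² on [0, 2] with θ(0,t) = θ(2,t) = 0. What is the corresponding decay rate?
Eigenvalues: λₙ = 2.3098n²π²/2².
First three modes:
  n=1: λ₁ = 2.3098π²/2² ≈ 5.699
  n=2: λ₂ = 9.2392π²/2² ≈ 22.797 (4× faster decay)
  n=3: λ₃ = 20.7882π²/2² ≈ 51.293 (9× faster decay)
As t → ∞, higher modes decay exponentially faster. The n=1 mode dominates: θ ~ c₁ sin(πx/2) e^{-λ₁t}.
Decay rate: λ₁ = 2.3098π²/2² ≈ 5.699.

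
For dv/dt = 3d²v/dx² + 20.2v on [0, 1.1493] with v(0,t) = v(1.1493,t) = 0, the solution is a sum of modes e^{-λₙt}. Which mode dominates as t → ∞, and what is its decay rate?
Eigenvalues: λₙ = 3n²π²/1.1493² - 20.2.
First three modes:
  n=1: λ₁ = 3π²/1.1493² - 20.2 ≈ 2.216
  n=2: λ₂ = 12π²/1.1493² - 20.2 ≈ 69.463
  n=3: λ₃ = 27π²/1.1493² - 20.2 ≈ 181.542
Since 3π²/1.1493² ≈ 22.416 > 20.2, all λₙ > 0.
The n=1 mode decays slowest → dominates as t → ∞.
Asymptotic: v ~ c₁ sin(πx/1.1493) e^{-λ₁t} with decay rate λ₁ ≈ 2.216.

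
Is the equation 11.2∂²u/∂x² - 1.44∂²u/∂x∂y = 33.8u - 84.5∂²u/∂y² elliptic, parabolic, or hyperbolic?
Rewriting in standard form: 11.2∂²u/∂x² - 1.44∂²u/∂x∂y + 84.5∂²u/∂y² - 33.8u = 0. Computing B² - 4AC with A = 11.2, B = -1.44, C = 84.5: discriminant = -3783.5264 (negative). Answer: elliptic.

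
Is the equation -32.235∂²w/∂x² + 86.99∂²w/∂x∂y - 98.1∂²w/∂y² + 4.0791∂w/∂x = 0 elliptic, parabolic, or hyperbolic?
Computing B² - 4AC with A = -32.235, B = 86.99, C = -98.1: discriminant = -5081.7539 (negative). Answer: elliptic.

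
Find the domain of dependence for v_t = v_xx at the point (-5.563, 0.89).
The entire real line. The heat equation has infinite propagation speed: any initial disturbance instantly affects all points (though exponentially small far away).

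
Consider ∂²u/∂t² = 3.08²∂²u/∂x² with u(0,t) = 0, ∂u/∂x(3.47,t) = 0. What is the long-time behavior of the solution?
As t → ∞, u oscillates (no decay). Energy is conserved; the solution oscillates indefinitely as standing waves.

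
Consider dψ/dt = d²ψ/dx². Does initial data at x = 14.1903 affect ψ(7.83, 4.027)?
Yes, for any finite x. The heat equation has infinite propagation speed, so all initial data affects all points at any t > 0.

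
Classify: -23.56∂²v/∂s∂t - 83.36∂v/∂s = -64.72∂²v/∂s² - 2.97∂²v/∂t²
Rewriting in standard form: 64.72∂²v/∂s² - 23.56∂²v/∂s∂t + 2.97∂²v/∂t² - 83.36∂v/∂s = 0. Elliptic (discriminant = -213.8).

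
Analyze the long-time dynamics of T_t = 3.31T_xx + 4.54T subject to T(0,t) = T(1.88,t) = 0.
Long-time behavior: T → 0. Diffusion dominates reaction (r=4.54 < κπ²/L²≈9.24); solution decays.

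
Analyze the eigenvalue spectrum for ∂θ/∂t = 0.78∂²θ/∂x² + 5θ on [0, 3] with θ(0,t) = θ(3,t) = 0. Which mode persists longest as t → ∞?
Eigenvalues: λₙ = 0.78n²π²/3² - 5.
First three modes:
  n=1: λ₁ = 0.78π²/3² - 5 ≈ -4.145
  n=2: λ₂ = 3.12π²/3² - 5 ≈ -1.579
  n=3: λ₃ = 7.02π²/3² - 5 ≈ 2.698
Since 0.78π²/3² ≈ 0.855 < 5, λ₁ < 0.
The n=1 mode grows fastest (−λₙ is largest for n=1) → dominates.
Asymptotic: θ ~ c₁ sin(πx/3) e^{4.145t} (exponential growth at rate −λ₁ ≈ 4.145).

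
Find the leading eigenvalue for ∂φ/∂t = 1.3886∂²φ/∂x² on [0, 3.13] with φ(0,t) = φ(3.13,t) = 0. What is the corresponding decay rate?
Eigenvalues: λₙ = 1.3886n²π²/3.13².
First three modes:
  n=1: λ₁ = 1.3886π²/3.13² ≈ 1.399
  n=2: λ₂ = 5.5544π²/3.13² ≈ 5.596 (4× faster decay)
  n=3: λ₃ = 12.4974π²/3.13² ≈ 12.59 (9× faster decay)
As t → ∞, higher modes decay exponentially faster. The n=1 mode dominates: φ ~ c₁ sin(πx/3.13) e^{-λ₁t}.
Decay rate: λ₁ = 1.3886π²/3.13² ≈ 1.399.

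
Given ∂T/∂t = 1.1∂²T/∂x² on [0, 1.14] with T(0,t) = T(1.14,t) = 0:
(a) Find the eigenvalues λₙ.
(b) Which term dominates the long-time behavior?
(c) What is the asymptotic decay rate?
Eigenvalues: λₙ = 1.1n²π²/1.14².
First three modes:
  n=1: λ₁ = 1.1π²/1.14² ≈ 8.354
  n=2: λ₂ = 4.4π²/1.14² ≈ 33.415 (4× faster decay)
  n=3: λ₃ = 9.9π²/1.14² ≈ 75.184 (9× faster decay)
As t → ∞, higher modes decay exponentially faster. The n=1 mode dominates: T ~ c₁ sin(πx/1.14) e^{-λ₁t}.
Decay rate: λ₁ = 1.1π²/1.14² ≈ 8.354.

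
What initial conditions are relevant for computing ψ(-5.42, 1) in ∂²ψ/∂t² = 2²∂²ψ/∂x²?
Domain of dependence: [-7.42, -3.42]. Signals travel at speed 2, so data within |x - -5.42| ≤ 2·1 = 2 can reach the point.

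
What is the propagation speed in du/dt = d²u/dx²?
Infinite. The heat equation is parabolic, not hyperbolic, so disturbances propagate instantly.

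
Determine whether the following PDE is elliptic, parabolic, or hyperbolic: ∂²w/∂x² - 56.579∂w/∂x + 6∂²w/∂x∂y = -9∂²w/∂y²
Rewriting in standard form: ∂²w/∂x² + 6∂²w/∂x∂y + 9∂²w/∂y² - 56.579∂w/∂x = 0. Coefficients: A = 1, B = 6, C = 9. B² - 4AC = 0, which is zero, so the equation is parabolic.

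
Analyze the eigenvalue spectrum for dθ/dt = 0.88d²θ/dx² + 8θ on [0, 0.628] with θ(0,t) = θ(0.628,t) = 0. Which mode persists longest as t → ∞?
Eigenvalues: λₙ = 0.88n²π²/0.628² - 8.
First three modes:
  n=1: λ₁ = 0.88π²/0.628² - 8 ≈ 14.022
  n=2: λ₂ = 3.52π²/0.628² - 8 ≈ 80.089
  n=3: λ₃ = 7.92π²/0.628² - 8 ≈ 190.201
Since 0.88π²/0.628² ≈ 22.022 > 8, all λₙ > 0.
The n=1 mode decays slowest → dominates as t → ∞.
Asymptotic: θ ~ c₁ sin(πx/0.628) e^{-λ₁t} with decay rate λ₁ ≈ 14.022.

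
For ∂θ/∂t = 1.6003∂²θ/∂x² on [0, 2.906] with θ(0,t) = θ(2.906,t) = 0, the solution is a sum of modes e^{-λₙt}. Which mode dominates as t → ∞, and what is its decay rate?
Eigenvalues: λₙ = 1.6003n²π²/2.906².
First three modes:
  n=1: λ₁ = 1.6003π²/2.906² ≈ 1.87
  n=2: λ₂ = 6.4012π²/2.906² ≈ 7.481 (4× faster decay)
  n=3: λ₃ = 14.4027π²/2.906² ≈ 16.833 (9× faster decay)
As t → ∞, higher modes decay exponentially faster. The n=1 mode dominates: θ ~ c₁ sin(πx/2.906) e^{-λ₁t}.
Decay rate: λ₁ = 1.6003π²/2.906² ≈ 1.87.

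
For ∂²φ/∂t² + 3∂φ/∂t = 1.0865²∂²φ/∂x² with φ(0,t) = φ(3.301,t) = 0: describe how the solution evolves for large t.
φ → 0. Damping (γ=3) dissipates energy; oscillations decay exponentially.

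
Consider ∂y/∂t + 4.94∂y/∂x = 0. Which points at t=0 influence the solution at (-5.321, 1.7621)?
A single point: x = -14.025774. The characteristic through (-5.321, 1.7621) is x - 4.94t = const, so x = -5.321 - 4.94·1.7621 = -14.025774.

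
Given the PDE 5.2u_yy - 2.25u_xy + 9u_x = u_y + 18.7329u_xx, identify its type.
Rewriting in standard form: -18.7329u_xx - 2.25u_xy + 5.2u_yy + 9u_x - u_y = 0. The second-order coefficients are A = -18.7329, B = -2.25, C = 5.2. Since B² - 4AC = 394.70682 > 0, this is a hyperbolic PDE.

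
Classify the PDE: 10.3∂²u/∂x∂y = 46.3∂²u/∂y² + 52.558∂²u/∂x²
Rewriting in standard form: -52.558∂²u/∂x² + 10.3∂²u/∂x∂y - 46.3∂²u/∂y² = 0. A = -52.558, B = 10.3, C = -46.3. Discriminant B² - 4AC = -9627.6516. Since -9627.6516 < 0, elliptic.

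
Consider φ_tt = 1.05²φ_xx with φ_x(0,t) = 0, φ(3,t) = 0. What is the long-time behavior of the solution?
As t → ∞, φ oscillates (no decay). Energy is conserved; the solution oscillates indefinitely as standing waves.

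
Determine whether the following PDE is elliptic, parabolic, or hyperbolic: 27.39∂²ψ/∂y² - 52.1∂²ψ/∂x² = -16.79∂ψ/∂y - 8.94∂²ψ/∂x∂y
Rewriting in standard form: -52.1∂²ψ/∂x² + 8.94∂²ψ/∂x∂y + 27.39∂²ψ/∂y² + 16.79∂ψ/∂y = 0. Coefficients: A = -52.1, B = 8.94, C = 27.39. B² - 4AC = 5787.9996, which is positive, so the equation is hyperbolic.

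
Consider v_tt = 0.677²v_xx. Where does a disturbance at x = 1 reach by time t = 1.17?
Domain of influence: [0.20791, 1.79209]. Data at x = 1 spreads outward at speed 0.677.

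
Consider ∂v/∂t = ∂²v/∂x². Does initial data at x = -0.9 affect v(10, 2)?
Yes, for any finite x. The heat equation has infinite propagation speed, so all initial data affects all points at any t > 0.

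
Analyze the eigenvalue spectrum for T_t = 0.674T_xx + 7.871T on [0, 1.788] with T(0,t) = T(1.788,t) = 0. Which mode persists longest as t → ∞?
Eigenvalues: λₙ = 0.674n²π²/1.788² - 7.871.
First three modes:
  n=1: λ₁ = 0.674π²/1.788² - 7.871 ≈ -5.79
  n=2: λ₂ = 2.696π²/1.788² - 7.871 ≈ 0.452
  n=3: λ₃ = 6.066π²/1.788² - 7.871 ≈ 10.856
Since 0.674π²/1.788² ≈ 2.081 < 7.871, λ₁ < 0.
The n=1 mode grows fastest (−λₙ is largest for n=1) → dominates.
Asymptotic: T ~ c₁ sin(πx/1.788) e^{5.79t} (exponential growth at rate −λ₁ ≈ 5.79).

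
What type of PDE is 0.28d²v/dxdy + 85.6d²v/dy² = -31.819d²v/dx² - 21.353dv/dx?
Rewriting in standard form: 31.819d²v/dx² + 0.28d²v/dxdy + 85.6d²v/dy² + 21.353dv/dx = 0. With A = 31.819, B = 0.28, C = 85.6, the discriminant is -10894.7472. This is an elliptic PDE.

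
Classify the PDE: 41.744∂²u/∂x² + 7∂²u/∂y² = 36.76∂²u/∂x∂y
Rewriting in standard form: 41.744∂²u/∂x² - 36.76∂²u/∂x∂y + 7∂²u/∂y² = 0. A = 41.744, B = -36.76, C = 7. Discriminant B² - 4AC = 182.4656. Since 182.4656 > 0, hyperbolic.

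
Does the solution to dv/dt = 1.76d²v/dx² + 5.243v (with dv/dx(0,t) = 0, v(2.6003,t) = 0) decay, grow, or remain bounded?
v grows unboundedly. Reaction dominates diffusion (r=5.243 > κπ²/(4L²)≈0.64); solution grows exponentially.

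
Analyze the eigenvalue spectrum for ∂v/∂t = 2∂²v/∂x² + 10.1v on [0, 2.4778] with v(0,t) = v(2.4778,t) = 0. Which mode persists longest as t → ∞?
Eigenvalues: λₙ = 2n²π²/2.4778² - 10.1.
First three modes:
  n=1: λ₁ = 2π²/2.4778² - 10.1 ≈ -6.885
  n=2: λ₂ = 8π²/2.4778² - 10.1 ≈ 2.76
  n=3: λ₃ = 18π²/2.4778² - 10.1 ≈ 18.836
Since 2π²/2.4778² ≈ 3.215 < 10.1, λ₁ < 0.
The n=1 mode grows fastest (−λₙ is largest for n=1) → dominates.
Asymptotic: v ~ c₁ sin(πx/2.4778) e^{6.885t} (exponential growth at rate −λ₁ ≈ 6.885).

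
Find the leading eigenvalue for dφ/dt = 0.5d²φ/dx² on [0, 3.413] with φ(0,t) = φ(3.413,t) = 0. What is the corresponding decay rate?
Eigenvalues: λₙ = 0.5n²π²/3.413².
First three modes:
  n=1: λ₁ = 0.5π²/3.413² ≈ 0.424
  n=2: λ₂ = 2π²/3.413² ≈ 1.695 (4× faster decay)
  n=3: λ₃ = 4.5π²/3.413² ≈ 3.813 (9× faster decay)
As t → ∞, higher modes decay exponentially faster. The n=1 mode dominates: φ ~ c₁ sin(πx/3.413) e^{-λ₁t}.
Decay rate: λ₁ = 0.5π²/3.413² ≈ 0.424.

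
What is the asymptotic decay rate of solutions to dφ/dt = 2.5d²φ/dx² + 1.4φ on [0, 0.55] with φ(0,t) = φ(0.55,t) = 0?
Eigenvalues: λₙ = 2.5n²π²/0.55² - 1.4.
First three modes:
  n=1: λ₁ = 2.5π²/0.55² - 1.4 ≈ 80.167
  n=2: λ₂ = 10π²/0.55² - 1.4 ≈ 324.868
  n=3: λ₃ = 22.5π²/0.55² - 1.4 ≈ 732.703
Since 2.5π²/0.55² ≈ 81.567 > 1.4, all λₙ > 0.
The n=1 mode decays slowest → dominates as t → ∞.
Asymptotic: φ ~ c₁ sin(πx/0.55) e^{-λ₁t} with decay rate λ₁ ≈ 80.167.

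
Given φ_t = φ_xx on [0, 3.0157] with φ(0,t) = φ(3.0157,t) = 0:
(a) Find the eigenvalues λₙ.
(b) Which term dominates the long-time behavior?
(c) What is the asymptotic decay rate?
Eigenvalues: λₙ = n²π²/3.0157².
First three modes:
  n=1: λ₁ = π²/3.0157² ≈ 1.085
  n=2: λ₂ = 4π²/3.0157² ≈ 4.341 (4× faster decay)
  n=3: λ₃ = 9π²/3.0157² ≈ 9.767 (9× faster decay)
As t → ∞, higher modes decay exponentially faster. The n=1 mode dominates: φ ~ c₁ sin(πx/3.0157) e^{-λ₁t}.
Decay rate: λ₁ = π²/3.0157² ≈ 1.085.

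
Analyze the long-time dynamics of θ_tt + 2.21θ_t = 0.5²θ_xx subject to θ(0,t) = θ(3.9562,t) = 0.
Long-time behavior: θ → 0. Damping (γ=2.21) dissipates energy; oscillations decay exponentially.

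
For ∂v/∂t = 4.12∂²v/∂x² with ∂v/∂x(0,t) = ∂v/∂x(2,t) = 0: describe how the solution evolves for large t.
v → constant (steady state). Heat is conserved (no flux at boundaries); solution approaches the spatial average.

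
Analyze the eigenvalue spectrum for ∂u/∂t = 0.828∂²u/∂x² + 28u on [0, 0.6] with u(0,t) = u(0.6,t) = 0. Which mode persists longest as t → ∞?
Eigenvalues: λₙ = 0.828n²π²/0.6² - 28.
First three modes:
  n=1: λ₁ = 0.828π²/0.6² - 28 ≈ -5.3
  n=2: λ₂ = 3.312π²/0.6² - 28 ≈ 62.8
  n=3: λ₃ = 7.452π²/0.6² - 28 ≈ 176.301
Since 0.828π²/0.6² ≈ 22.7 < 28, λ₁ < 0.
The n=1 mode grows fastest (−λₙ is largest for n=1) → dominates.
Asymptotic: u ~ c₁ sin(πx/0.6) e^{5.3t} (exponential growth at rate −λ₁ ≈ 5.3).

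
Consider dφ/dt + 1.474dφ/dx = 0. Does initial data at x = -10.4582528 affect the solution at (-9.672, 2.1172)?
No. Only data at x = -12.7927528 affects (-9.672, 2.1172). Advection has one-way propagation along characteristics.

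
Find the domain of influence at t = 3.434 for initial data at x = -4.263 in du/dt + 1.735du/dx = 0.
At x = 1.69499. The characteristic carries data from (-4.263, 0) to (1.69499, 3.434).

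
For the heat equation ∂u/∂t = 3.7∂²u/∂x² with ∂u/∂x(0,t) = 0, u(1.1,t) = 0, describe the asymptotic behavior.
u → 0. Heat escapes through the Dirichlet boundary.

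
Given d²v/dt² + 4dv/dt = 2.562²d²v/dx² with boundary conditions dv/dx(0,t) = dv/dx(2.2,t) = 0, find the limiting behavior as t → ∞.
v → constant (steady state). Damping (γ=4) dissipates the nonconstant modes; with Neumann BCs the spatial average obeys M''+γM'=0 and tends to a finite limit.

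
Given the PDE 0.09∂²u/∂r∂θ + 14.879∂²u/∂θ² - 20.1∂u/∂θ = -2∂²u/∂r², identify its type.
Rewriting in standard form: 2∂²u/∂r² + 0.09∂²u/∂r∂θ + 14.879∂²u/∂θ² - 20.1∂u/∂θ = 0. The second-order coefficients are A = 2, B = 0.09, C = 14.879. Since B² - 4AC = -119.0239 < 0, this is an elliptic PDE.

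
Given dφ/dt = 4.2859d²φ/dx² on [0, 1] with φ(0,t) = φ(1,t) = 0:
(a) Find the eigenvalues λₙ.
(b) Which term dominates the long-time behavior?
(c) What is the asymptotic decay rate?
Eigenvalues: λₙ = 4.2859n²π².
First three modes:
  n=1: λ₁ = 4.2859π² ≈ 42.3
  n=2: λ₂ = 17.1436π² ≈ 169.201 (4× faster decay)
  n=3: λ₃ = 38.5731π² ≈ 380.701 (9× faster decay)
As t → ∞, higher modes decay exponentially faster. The n=1 mode dominates: φ ~ c₁ sin(πx) e^{-λ₁t}.
Decay rate: λ₁ = 4.2859π² ≈ 42.3.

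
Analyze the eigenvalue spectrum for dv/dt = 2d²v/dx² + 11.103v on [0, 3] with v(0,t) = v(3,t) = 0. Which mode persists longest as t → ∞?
Eigenvalues: λₙ = 2n²π²/3² - 11.103.
First three modes:
  n=1: λ₁ = 2π²/3² - 11.103 ≈ -8.91
  n=2: λ₂ = 8π²/3² - 11.103 ≈ -2.33
  n=3: λ₃ = 18π²/3² - 11.103 ≈ 8.636
Since 2π²/3² ≈ 2.193 < 11.103, λ₁ < 0.
The n=1 mode grows fastest (−λₙ is largest for n=1) → dominates.
Asymptotic: v ~ c₁ sin(πx/3) e^{8.91t} (exponential growth at rate −λ₁ ≈ 8.91).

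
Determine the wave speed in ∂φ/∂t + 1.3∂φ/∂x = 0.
Speed = 1.3. Information travels along x - 1.3t = const (rightward).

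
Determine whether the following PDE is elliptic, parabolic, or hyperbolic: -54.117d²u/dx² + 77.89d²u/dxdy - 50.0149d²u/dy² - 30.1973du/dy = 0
Coefficients: A = -54.117, B = 77.89, C = -50.0149. B² - 4AC = -4759.7732732, which is negative, so the equation is elliptic.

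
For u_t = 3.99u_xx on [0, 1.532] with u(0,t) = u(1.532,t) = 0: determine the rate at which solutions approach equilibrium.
Eigenvalues: λₙ = 3.99n²π²/1.532².
First three modes:
  n=1: λ₁ = 3.99π²/1.532² ≈ 16.779
  n=2: λ₂ = 15.96π²/1.532² ≈ 67.114 (4× faster decay)
  n=3: λ₃ = 35.91π²/1.532² ≈ 151.007 (9× faster decay)
As t → ∞, higher modes decay exponentially faster. The n=1 mode dominates: u ~ c₁ sin(πx/1.532) e^{-λ₁t}.
Decay rate: λ₁ = 3.99π²/1.532² ≈ 16.779.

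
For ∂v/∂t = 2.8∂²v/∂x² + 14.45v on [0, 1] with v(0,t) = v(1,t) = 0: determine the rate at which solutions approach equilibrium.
Eigenvalues: λₙ = 2.8n²π²/1² - 14.45.
First three modes:
  n=1: λ₁ = 2.8π² - 14.45 ≈ 13.185
  n=2: λ₂ = 11.2π² - 14.45 ≈ 96.09
  n=3: λ₃ = 25.2π² - 14.45 ≈ 234.264
Since 2.8π² ≈ 27.635 > 14.45, all λₙ > 0.
The n=1 mode decays slowest → dominates as t → ∞.
Asymptotic: v ~ c₁ sin(πx/1) e^{-λ₁t} with decay rate λ₁ ≈ 13.185.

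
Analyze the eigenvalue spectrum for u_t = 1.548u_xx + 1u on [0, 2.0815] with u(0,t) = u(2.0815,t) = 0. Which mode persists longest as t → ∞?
Eigenvalues: λₙ = 1.548n²π²/2.0815² - 1.
First three modes:
  n=1: λ₁ = 1.548π²/2.0815² - 1 ≈ 2.526
  n=2: λ₂ = 6.192π²/2.0815² - 1 ≈ 13.105
  n=3: λ₃ = 13.932π²/2.0815² - 1 ≈ 30.737
Since 1.548π²/2.0815² ≈ 3.526 > 1, all λₙ > 0.
The n=1 mode decays slowest → dominates as t → ∞.
Asymptotic: u ~ c₁ sin(πx/2.0815) e^{-λ₁t} with decay rate λ₁ ≈ 2.526.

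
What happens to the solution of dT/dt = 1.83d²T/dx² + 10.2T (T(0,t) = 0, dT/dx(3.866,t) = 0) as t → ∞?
T grows unboundedly. Reaction dominates diffusion (r=10.2 > κπ²/(4L²)≈0.3); solution grows exponentially.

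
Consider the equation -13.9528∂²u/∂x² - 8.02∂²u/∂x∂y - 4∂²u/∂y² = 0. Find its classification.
Elliptic. (A = -13.9528, B = -8.02, C = -4 gives B² - 4AC = -158.9244.)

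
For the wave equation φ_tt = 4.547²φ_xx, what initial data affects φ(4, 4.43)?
Domain of dependence: [-16.14321, 24.14321]. Signals travel at speed 4.547, so data within |x - 4| ≤ 4.547·4.43 = 20.14321 can reach the point.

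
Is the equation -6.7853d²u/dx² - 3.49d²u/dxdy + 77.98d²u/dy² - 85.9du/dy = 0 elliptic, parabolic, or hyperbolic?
Computing B² - 4AC with A = -6.7853, B = -3.49, C = 77.98: discriminant = 2128.650876 (positive). Answer: hyperbolic.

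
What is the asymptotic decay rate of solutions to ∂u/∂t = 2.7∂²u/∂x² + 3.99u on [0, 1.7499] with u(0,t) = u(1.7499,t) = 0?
Eigenvalues: λₙ = 2.7n²π²/1.7499² - 3.99.
First three modes:
  n=1: λ₁ = 2.7π²/1.7499² - 3.99 ≈ 4.712
  n=2: λ₂ = 10.8π²/1.7499² - 3.99 ≈ 30.819
  n=3: λ₃ = 24.3π²/1.7499² - 3.99 ≈ 74.331
Since 2.7π²/1.7499² ≈ 8.702 > 3.99, all λₙ > 0.
The n=1 mode decays slowest → dominates as t → ∞.
Asymptotic: u ~ c₁ sin(πx/1.7499) e^{-λ₁t} with decay rate λ₁ ≈ 4.712.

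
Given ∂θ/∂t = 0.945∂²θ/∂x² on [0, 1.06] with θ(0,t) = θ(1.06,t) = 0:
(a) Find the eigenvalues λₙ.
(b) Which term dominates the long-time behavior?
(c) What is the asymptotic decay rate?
Eigenvalues: λₙ = 0.945n²π²/1.06².
First three modes:
  n=1: λ₁ = 0.945π²/1.06² ≈ 8.301
  n=2: λ₂ = 3.78π²/1.06² ≈ 33.203 (4× faster decay)
  n=3: λ₃ = 8.505π²/1.06² ≈ 74.707 (9× faster decay)
As t → ∞, higher modes decay exponentially faster. The n=1 mode dominates: θ ~ c₁ sin(πx/1.06) e^{-λ₁t}.
Decay rate: λ₁ = 0.945π²/1.06² ≈ 8.301.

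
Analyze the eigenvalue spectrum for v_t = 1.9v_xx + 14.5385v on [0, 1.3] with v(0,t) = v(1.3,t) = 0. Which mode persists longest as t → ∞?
Eigenvalues: λₙ = 1.9n²π²/1.3² - 14.5385.
First three modes:
  n=1: λ₁ = 1.9π²/1.3² - 14.5385 ≈ -3.442
  n=2: λ₂ = 7.6π²/1.3² - 14.5385 ≈ 29.846
  n=3: λ₃ = 17.1π²/1.3² - 14.5385 ≈ 85.326
Since 1.9π²/1.3² ≈ 11.096 < 14.5385, λ₁ < 0.
The n=1 mode grows fastest (−λₙ is largest for n=1) → dominates.
Asymptotic: v ~ c₁ sin(πx/1.3) e^{3.442t} (exponential growth at rate −λ₁ ≈ 3.442).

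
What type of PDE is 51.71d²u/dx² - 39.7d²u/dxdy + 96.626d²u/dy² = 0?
With A = 51.71, B = -39.7, C = 96.626, the discriminant is -18410.03184. This is an elliptic PDE.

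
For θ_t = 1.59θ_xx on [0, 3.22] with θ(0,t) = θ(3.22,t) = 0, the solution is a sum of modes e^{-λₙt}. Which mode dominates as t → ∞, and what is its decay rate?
Eigenvalues: λₙ = 1.59n²π²/3.22².
First three modes:
  n=1: λ₁ = 1.59π²/3.22² ≈ 1.514
  n=2: λ₂ = 6.36π²/3.22² ≈ 6.054 (4× faster decay)
  n=3: λ₃ = 14.31π²/3.22² ≈ 13.622 (9× faster decay)
As t → ∞, higher modes decay exponentially faster. The n=1 mode dominates: θ ~ c₁ sin(πx/3.22) e^{-λ₁t}.
Decay rate: λ₁ = 1.59π²/3.22² ≈ 1.514.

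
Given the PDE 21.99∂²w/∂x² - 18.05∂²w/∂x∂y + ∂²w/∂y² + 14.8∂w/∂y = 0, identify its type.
The second-order coefficients are A = 21.99, B = -18.05, C = 1. Since B² - 4AC = 237.8425 > 0, this is a hyperbolic PDE.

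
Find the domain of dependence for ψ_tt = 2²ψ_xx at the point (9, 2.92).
Domain of dependence: [3.16, 14.84]. Signals travel at speed 2, so data within |x - 9| ≤ 2·2.92 = 5.84 can reach the point.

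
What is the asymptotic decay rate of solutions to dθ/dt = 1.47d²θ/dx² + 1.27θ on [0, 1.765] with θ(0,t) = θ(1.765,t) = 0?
Eigenvalues: λₙ = 1.47n²π²/1.765² - 1.27.
First three modes:
  n=1: λ₁ = 1.47π²/1.765² - 1.27 ≈ 3.387
  n=2: λ₂ = 5.88π²/1.765² - 1.27 ≈ 17.359
  n=3: λ₃ = 13.23π²/1.765² - 1.27 ≈ 40.645
Since 1.47π²/1.765² ≈ 4.657 > 1.27, all λₙ > 0.
The n=1 mode decays slowest → dominates as t → ∞.
Asymptotic: θ ~ c₁ sin(πx/1.765) e^{-λ₁t} with decay rate λ₁ ≈ 3.387.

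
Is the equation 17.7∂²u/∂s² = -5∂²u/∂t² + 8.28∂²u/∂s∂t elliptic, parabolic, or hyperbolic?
Rewriting in standard form: 17.7∂²u/∂s² - 8.28∂²u/∂s∂t + 5∂²u/∂t² = 0. Computing B² - 4AC with A = 17.7, B = -8.28, C = 5: discriminant = -285.4416 (negative). Answer: elliptic.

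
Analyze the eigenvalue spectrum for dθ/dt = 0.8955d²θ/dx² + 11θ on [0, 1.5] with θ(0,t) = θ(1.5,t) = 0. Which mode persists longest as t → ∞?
Eigenvalues: λₙ = 0.8955n²π²/1.5² - 11.
First three modes:
  n=1: λ₁ = 0.8955π²/1.5² - 11 ≈ -7.072
  n=2: λ₂ = 3.582π²/1.5² - 11 ≈ 4.712
  n=3: λ₃ = 8.0595π²/1.5² - 11 ≈ 24.353
Since 0.8955π²/1.5² ≈ 3.928 < 11, λ₁ < 0.
The n=1 mode grows fastest (−λₙ is largest for n=1) → dominates.
Asymptotic: θ ~ c₁ sin(πx/1.5) e^{7.072t} (exponential growth at rate −λ₁ ≈ 7.072).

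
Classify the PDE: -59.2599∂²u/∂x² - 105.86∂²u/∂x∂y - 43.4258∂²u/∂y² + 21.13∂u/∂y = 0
A = -59.2599, B = -105.86, C = -43.4258. Discriminant B² - 4AC = 912.70533832. Since 912.70533832 > 0, hyperbolic.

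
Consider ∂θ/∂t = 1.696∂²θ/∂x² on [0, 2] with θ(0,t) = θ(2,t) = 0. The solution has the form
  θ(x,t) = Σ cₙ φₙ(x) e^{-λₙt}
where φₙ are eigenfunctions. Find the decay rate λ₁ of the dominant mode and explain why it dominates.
Eigenvalues: λₙ = 1.696n²π²/2².
First three modes:
  n=1: λ₁ = 1.696π²/2² ≈ 4.185
  n=2: λ₂ = 6.784π²/2² ≈ 16.739 (4× faster decay)
  n=3: λ₃ = 15.264π²/2² ≈ 37.662 (9× faster decay)
As t → ∞, higher modes decay exponentially faster. The n=1 mode dominates: θ ~ c₁ sin(πx/2) e^{-λ₁t}.
Decay rate: λ₁ = 1.696π²/2² ≈ 4.185.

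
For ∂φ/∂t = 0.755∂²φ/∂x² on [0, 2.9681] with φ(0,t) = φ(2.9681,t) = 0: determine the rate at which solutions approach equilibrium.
Eigenvalues: λₙ = 0.755n²π²/2.9681².
First three modes:
  n=1: λ₁ = 0.755π²/2.9681² ≈ 0.846
  n=2: λ₂ = 3.02π²/2.9681² ≈ 3.383 (4× faster decay)
  n=3: λ₃ = 6.795π²/2.9681² ≈ 7.613 (9× faster decay)
As t → ∞, higher modes decay exponentially faster. The n=1 mode dominates: φ ~ c₁ sin(πx/2.9681) e^{-λ₁t}.
Decay rate: λ₁ = 0.755π²/2.9681² ≈ 0.846.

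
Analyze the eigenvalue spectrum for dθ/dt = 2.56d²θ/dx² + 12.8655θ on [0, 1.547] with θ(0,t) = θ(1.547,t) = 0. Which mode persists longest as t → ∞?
Eigenvalues: λₙ = 2.56n²π²/1.547² - 12.8655.
First three modes:
  n=1: λ₁ = 2.56π²/1.547² - 12.8655 ≈ -2.308
  n=2: λ₂ = 10.24π²/1.547² - 12.8655 ≈ 29.364
  n=3: λ₃ = 23.04π²/1.547² - 12.8655 ≈ 82.152
Since 2.56π²/1.547² ≈ 10.557 < 12.8655, λ₁ < 0.
The n=1 mode grows fastest (−λₙ is largest for n=1) → dominates.
Asymptotic: θ ~ c₁ sin(πx/1.547) e^{2.308t} (exponential growth at rate −λ₁ ≈ 2.308).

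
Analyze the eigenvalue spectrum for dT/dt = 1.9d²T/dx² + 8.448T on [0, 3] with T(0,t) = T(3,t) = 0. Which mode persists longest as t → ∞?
Eigenvalues: λₙ = 1.9n²π²/3² - 8.448.
First three modes:
  n=1: λ₁ = 1.9π²/3² - 8.448 ≈ -6.364
  n=2: λ₂ = 7.6π²/3² - 8.448 ≈ -0.114
  n=3: λ₃ = 17.1π²/3² - 8.448 ≈ 10.304
Since 1.9π²/3² ≈ 2.084 < 8.448, λ₁ < 0.
The n=1 mode grows fastest (−λₙ is largest for n=1) → dominates.
Asymptotic: T ~ c₁ sin(πx/3) e^{6.364t} (exponential growth at rate −λ₁ ≈ 6.364).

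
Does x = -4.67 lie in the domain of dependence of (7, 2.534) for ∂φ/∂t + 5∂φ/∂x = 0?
No. Only data at x = -5.67 affects (7, 2.534). Advection has one-way propagation along characteristics.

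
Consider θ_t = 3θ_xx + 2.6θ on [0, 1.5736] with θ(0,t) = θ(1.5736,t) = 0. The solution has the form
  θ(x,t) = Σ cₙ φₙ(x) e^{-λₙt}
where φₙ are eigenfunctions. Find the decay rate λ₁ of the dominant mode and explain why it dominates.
Eigenvalues: λₙ = 3n²π²/1.5736² - 2.6.
First three modes:
  n=1: λ₁ = 3π²/1.5736² - 2.6 ≈ 9.357
  n=2: λ₂ = 12π²/1.5736² - 2.6 ≈ 45.229
  n=3: λ₃ = 27π²/1.5736² - 2.6 ≈ 105.015
Since 3π²/1.5736² ≈ 11.957 > 2.6, all λₙ > 0.
The n=1 mode decays slowest → dominates as t → ∞.
Asymptotic: θ ~ c₁ sin(πx/1.5736) e^{-λ₁t} with decay rate λ₁ ≈ 9.357.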